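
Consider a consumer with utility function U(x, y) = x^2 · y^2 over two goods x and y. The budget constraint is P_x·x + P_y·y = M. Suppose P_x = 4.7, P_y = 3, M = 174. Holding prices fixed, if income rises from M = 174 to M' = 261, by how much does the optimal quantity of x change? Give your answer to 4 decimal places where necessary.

Δx* = 9.2553

Demand: x*(P_x,P_y,M) = 0.5·M/P_x and y* = 0.5·M/P_y.
At P_x=4.7, P_y=3, M=174: x* = 0.5·174/4.7 = 18.5106.
At M' = 261: x* = 27.766. Change: 27.766 − 18.5106 = 9.2553.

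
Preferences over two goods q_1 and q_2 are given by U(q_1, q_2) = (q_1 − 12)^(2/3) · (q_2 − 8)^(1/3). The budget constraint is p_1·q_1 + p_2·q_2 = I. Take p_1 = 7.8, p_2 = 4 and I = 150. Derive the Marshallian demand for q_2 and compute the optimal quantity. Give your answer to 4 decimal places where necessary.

MRS = 2·(q_2−8)/(q_1−12). Tangency with p_1/p_2 gives q_2−8 = (1/2)·(p_1/p_2)·(q_1−12).
Substituting into the budget: q_1* = 12 + 2/3·(I − 12·p_1 − 8·p_2)/p_1, and q_2* = 8 + 1/3·(…)/p_2.
Discretionary income = 150 − 12·7.8 − 8·4 = 24.4; q_2* = 8 + 1/3·24.4/4 = 10.0333.

q_2* = 10.0333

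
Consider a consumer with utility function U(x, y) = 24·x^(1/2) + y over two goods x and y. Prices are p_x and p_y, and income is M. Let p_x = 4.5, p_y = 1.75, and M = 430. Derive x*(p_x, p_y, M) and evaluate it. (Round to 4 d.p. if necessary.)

x* = 21.7778

Solve: √x = 12·p_y/p_x, so x*(p_x,p_y) = (12·p_y/p_x)², and y* = (M − p_x·x*)/p_y.
Plugging in: x* = (12·1.75/4.5)² = 21.7778.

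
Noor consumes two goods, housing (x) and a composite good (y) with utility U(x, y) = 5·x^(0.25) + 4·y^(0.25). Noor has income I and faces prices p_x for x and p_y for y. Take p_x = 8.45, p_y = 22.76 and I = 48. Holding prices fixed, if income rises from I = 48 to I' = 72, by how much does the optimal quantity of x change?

MU_x ∝ 5·x^(-0.75), MU_y ∝ 4·y^(-0.75), so MRS = (5/4)·(y/x)^(0.75) = p_x/p_y.
Solve for the ratio: y/x = [(4/5)·p_x/p_y]^(4/3).
With the ratio pinned down, the budget gives x* = I/(p_x + p_y·(y/x)) and y* = (y/x)·x*.
Numerically y/x = 0.198168, so x* = 48/(8.45 + 22.76·0.198168) = 3.7036.
At I' = 72: x* = 5.5554. Change: 5.5554 − 3.7036 = 1.8518.

Δx* = 1.8518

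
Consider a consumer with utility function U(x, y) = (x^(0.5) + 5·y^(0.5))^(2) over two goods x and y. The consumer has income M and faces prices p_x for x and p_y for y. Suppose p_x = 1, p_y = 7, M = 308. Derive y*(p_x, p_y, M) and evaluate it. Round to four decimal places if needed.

y* = 34.375

MRS = MU_x/MU_y = (1/5)·(y/x)^(0.5). Set equal to p_x/p_y.
Solve for the ratio: y/x = [5·p_x/p_y]^(2).
With the ratio pinned down, the budget gives x* = M/(p_x + p_y·(y/x)) and y* = (y/x)·x*.
Numerically y/x = 0.510204, so x* = 308/(1 + 7·0.510204) = 67.375 and y* = 0.510204·67.375 = 34.375.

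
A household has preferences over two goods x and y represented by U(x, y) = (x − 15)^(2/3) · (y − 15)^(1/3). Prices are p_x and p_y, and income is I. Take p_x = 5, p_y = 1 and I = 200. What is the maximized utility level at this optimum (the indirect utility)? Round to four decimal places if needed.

This is Cobb-Douglas in (x−15, y−15): tangency gives 2/3·p_y·(y−15) = 1/3·p_x·(x−15).
After buying the subsistence bundle (15, 15), a share 2/3 of the remaining income goes to x: x* = 15 + 2/3·(I − 15p_x − 15p_y)/p_x.
Discretionary income = 200 − 15·5 − 15·1 = 110; x* = 15 + 2/3·110/5 = 29.6667; y* = 15 + 1/3·110/1 = 51.6667.
Utility at the optimum: U(29.6667, 51.6667) = 19.9057.

V = 19.9057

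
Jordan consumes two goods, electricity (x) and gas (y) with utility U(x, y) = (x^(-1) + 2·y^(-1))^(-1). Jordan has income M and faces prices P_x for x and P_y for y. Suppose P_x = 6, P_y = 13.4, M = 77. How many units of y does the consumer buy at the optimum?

From the CES first-order condition, (1/2)·(y/x)^(2) = P_x/P_y.
Solve for the ratio: y/x = [2·P_x/P_y]^(0.5).
With the ratio pinned down, the budget gives x* = M/(P_x + P_y·(y/x)) and y* = (y/x)·x*.
Numerically y/x = 0.94632, so x* = 77/(6 + 13.4·0.94632) = 4.1219 and y* = 0.94632·4.1219 = 3.9006.

y* = 3.9006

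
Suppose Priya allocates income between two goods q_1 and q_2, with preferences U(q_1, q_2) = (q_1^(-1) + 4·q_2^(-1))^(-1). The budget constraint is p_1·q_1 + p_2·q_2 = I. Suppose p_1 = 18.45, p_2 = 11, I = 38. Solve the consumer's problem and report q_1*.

q_1* = 0.8095

MRS = MU_q_1/MU_q_2 = (1/4)·(q_2/q_1)^(2). Set equal to p_1/p_2.
Hence q_2/q_1 = (4·p_1/p_2)^(1/(2)), i.e. raised to the 0.5 power.
With the ratio pinned down, the budget gives q_1* = I/(p_1 + p_2·(q_2/q_1)) and q_2* = (q_2/q_1)·q_1*.
Numerically q_2/q_1 = 2.590191, so q_1* = 38/(18.45 + 11·2.590191) = 0.8095.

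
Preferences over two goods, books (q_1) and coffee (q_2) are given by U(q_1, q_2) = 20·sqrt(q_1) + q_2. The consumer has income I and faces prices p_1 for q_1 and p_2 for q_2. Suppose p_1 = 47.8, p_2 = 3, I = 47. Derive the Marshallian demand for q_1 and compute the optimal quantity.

q_1* = 0.3939

Set MRS = p_1/p_2: 10·q_1^(−1/2) = p_1/p_2.
Solve: √q_1 = 10·p_2/p_1, so q_1*(p_1,p_2) = (10·p_2/p_1)², and q_2* = (I − p_1·q_1*)/p_2.
Plugging in: q_1* = (10·3/47.8)² = 0.3939.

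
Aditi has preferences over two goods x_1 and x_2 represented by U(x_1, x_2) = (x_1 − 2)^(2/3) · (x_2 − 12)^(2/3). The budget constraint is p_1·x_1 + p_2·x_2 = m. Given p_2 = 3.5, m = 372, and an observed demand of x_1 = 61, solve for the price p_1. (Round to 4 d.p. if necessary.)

Let x_1' = x_1−2, x_2' = x_2−12. MRS = x_2'/x_1' = p_1/p_2.
After buying the subsistence bundle (2, 12), a share 0.5 of the remaining income goes to x_1: x_1* = 2 + 0.5·(m − 2p_1 − 12p_2)/p_1.
Set x_1* = 61 in the demand function and solve for p_1: p_1 = 2.75.

p_1 = 2.75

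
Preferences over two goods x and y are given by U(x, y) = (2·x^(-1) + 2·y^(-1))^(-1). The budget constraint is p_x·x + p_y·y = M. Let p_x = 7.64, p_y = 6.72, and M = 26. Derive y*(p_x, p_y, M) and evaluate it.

From the CES first-order condition, (y/x)^(2) = p_x/p_y.
Hence y/x = (p_x/p_y)^(1/(2)), i.e. raised to the 0.5 power.
With the ratio pinned down, the budget gives x* = M/(p_x + p_y·(y/x)) and y* = (y/x)·x*.
Numerically y/x = 1.066257, so x* = 26/(7.64 + 6.72·1.066257) = 1.7561 and y* = 1.066257·1.7561 = 1.8725.

y* = 1.8725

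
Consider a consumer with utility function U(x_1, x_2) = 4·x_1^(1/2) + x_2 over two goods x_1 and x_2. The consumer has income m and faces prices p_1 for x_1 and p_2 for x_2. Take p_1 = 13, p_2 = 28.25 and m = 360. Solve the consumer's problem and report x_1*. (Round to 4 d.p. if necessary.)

x_1* = 18.8891

Utility is quasi-linear in x_2; the FOC for x_1 is 2/√x_1 = p_1/p_2.
Solve: √x_1 = 2·p_2/p_1, so x_1*(p_1,p_2) = (2·p_2/p_1)², and x_2* = (m − p_1·x_1*)/p_2.
Plugging in: x_1* = (2·28.25/13)² = 18.8891.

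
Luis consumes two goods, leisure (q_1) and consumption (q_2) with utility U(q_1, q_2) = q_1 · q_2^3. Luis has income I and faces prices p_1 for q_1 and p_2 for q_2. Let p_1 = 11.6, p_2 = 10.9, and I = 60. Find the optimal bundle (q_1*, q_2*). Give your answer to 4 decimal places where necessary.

q_1* = 1.2931, q_2* = 4.1284

MU_q_1/MU_q_2 = (q_2)/(3·q_1); tangency sets this equal to p_1/p_2.
Rearranging, p_2·q_2 = 3·p_1·q_1. Substituting into the budget gives p_1·q_1·(1 + 3) = I.
Demand: q_1*(p_1,p_2,I) = 0.25·I/p_1 and q_2* = 0.75·I/p_2.
At p_1=11.6, p_2=10.9, I=60: q_1* = 0.25·60/11.6 = 1.2931, q_2* = 4.1284.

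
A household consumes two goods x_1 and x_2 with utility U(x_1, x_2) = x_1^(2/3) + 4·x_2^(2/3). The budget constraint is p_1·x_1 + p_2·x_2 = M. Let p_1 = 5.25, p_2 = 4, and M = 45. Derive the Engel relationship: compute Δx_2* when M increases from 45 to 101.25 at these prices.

With the ratio pinned down, the budget gives x_1* = M/(p_1 + p_2·(x_2/x_1)) and x_2* = (x_2/x_1)·x_1*.
Numerically x_2/x_1 = 144.703125, so x_1* = 45/(5.25 + 4·144.703125) = 0.077 and x_2* = 144.703125·0.077 = 11.1489.
At M' = 101.25: x_2* = 25.085. Change: 25.085 − 11.1489 = 13.9361.

Δx_2* = 13.9361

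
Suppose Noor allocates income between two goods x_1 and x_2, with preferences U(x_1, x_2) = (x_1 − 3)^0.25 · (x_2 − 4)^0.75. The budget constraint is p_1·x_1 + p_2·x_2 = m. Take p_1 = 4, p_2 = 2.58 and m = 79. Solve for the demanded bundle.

This is Cobb-Douglas in (x_1−3, x_2−4): tangency gives 0.25·p_2·(x_2−4) = 0.75·p_1·(x_1−3).
After buying the subsistence bundle (3, 4), a share 0.25 of the remaining income goes to x_1: x_1* = 3 + 0.25·(m − 3p_1 − 4p_2)/p_1.
Discretionary income = 79 − 3·4 − 4·2.58 = 56.68; x_1* = 3 + 0.25·56.68/4 = 6.5425; x_2* = 4 + 0.75·56.68/2.58 = 20.4767.

x_1* = 6.5425, x_2* = 20.4767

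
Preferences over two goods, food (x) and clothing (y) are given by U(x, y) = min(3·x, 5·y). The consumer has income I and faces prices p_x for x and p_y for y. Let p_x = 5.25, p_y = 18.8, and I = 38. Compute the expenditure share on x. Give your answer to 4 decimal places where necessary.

share on x = 0.3176

With perfect complements, no substitution: consume in ratio x:y = 5:3.
Budget: p_x·x + p_y·(3/5)·x = I, so (5·p_x + 3·p_y)·x = 5·I.
Demand: x*(p_x,p_y,I) = 5·I/(5·p_x + 3·p_y), y* = 3·I/(5·p_x + 3·p_y).
Here 5·5.25 + 3·18.8 = 82.65, giving x* = 2.2989 and y* = 1.3793.
Expenditure on x: 5.25·2.2989 = 12.069; share = 0.3176.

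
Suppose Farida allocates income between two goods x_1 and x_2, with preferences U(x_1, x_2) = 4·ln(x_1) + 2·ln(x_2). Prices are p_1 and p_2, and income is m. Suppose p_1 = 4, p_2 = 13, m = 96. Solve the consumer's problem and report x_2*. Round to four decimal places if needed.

Tangency: MRS = 2·x_2/x_1 = p_1/p_2.
Rearranging, p_2·x_2 = (1/2)·p_1·x_1. Substituting into the budget gives p_1·x_1·(1 + (1/2)) = m.
Demand: x_1*(p_1,p_2,m) = 2/3·m/p_1 and x_2* = 1/3·m/p_2.
At p_1=4, p_2=13, m=96: x_2* = 1/3·96/13 = 2.4615.

x_2* = 2.4615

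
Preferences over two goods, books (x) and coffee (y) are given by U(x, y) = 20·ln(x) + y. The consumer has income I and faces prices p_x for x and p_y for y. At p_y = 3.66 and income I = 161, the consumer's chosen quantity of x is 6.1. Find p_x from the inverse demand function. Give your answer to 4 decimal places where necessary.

Set MRS = p_x/p_y: (20/x)/1 = p_x/p_y.
So x*(p_x,p_y) = 20·p_y/p_x, independent of income; and y* = (I − 20·p_y)/p_y.
Set x* = 6.1 in the demand function and solve for p_x: p_x = 12.

p_x = 12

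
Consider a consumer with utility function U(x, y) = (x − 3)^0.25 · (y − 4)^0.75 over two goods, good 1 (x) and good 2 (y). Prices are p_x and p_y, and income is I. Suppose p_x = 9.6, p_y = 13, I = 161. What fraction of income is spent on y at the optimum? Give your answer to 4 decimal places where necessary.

share on y = 0.6966

This is Cobb-Douglas in (x−3, y−4): tangency gives 0.25·p_y·(y−4) = 0.75·p_x·(x−3).
Substituting into the budget: x* = 3 + 0.25·(I − 3·p_x − 4·p_y)/p_x, and y* = 4 + 0.75·(…)/p_y.
Discretionary income = 161 − 3·9.6 − 4·13 = 80.2; x* = 3 + 0.25·80.2/9.6 = 5.0885; y* = 4 + 0.75·80.2/13 = 8.6269.
Expenditure on y: 13·8.6269 = 112.15; share = 0.6966.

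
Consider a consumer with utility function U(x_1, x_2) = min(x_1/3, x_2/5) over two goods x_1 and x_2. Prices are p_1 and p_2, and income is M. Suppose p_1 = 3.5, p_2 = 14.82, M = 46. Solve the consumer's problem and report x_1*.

x_1* = 1.6312

With perfect complements, no substitution: consume in ratio x_1:x_2 = 3:5.
Budget: p_1·x_1 + p_2·(5/3)·x_1 = M, so (3·p_1 + 5·p_2)·x_1 = 3·M.
Demand: x_1*(p_1,p_2,M) = 3·M/(3·p_1 + 5·p_2), x_2* = 5·M/(3·p_1 + 5·p_2).
Here 3·3.5 + 5·14.82 = 84.6, giving x_1* = 1.6312.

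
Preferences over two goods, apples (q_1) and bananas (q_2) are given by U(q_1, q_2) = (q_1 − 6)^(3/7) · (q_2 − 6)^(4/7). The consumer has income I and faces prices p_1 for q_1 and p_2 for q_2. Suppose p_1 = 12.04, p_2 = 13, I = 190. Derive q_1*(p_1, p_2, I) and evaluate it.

MRS = (3/4)·(q_2−6)/(q_1−6). Tangency with p_1/p_2 gives q_2−6 = (4/3)·(p_1/p_2)·(q_1−6).
Substituting into the budget: q_1* = 6 + 3/7·(I − 6·p_1 − 6·p_2)/p_1, and q_2* = 6 + 4/7·(…)/p_2.
Discretionary income = 190 − 6·12.04 − 6·13 = 39.76; q_1* = 6 + 3/7·39.76/12.04 = 7.4153.

q_1* = 7.4153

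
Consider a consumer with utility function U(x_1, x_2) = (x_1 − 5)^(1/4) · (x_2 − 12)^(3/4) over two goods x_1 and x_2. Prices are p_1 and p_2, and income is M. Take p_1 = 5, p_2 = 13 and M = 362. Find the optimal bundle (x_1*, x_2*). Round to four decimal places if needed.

Let x_1' = x_1−5, x_2' = x_2−12. MRS = (1/3)·x_2'/x_1' = p_1/p_2.
After buying the subsistence bundle (5, 12), a share 0.25 of the remaining income goes to x_1: x_1* = 5 + 0.25·(M − 5p_1 − 12p_2)/p_1.
Discretionary income = 362 − 5·5 − 12·13 = 181; x_1* = 5 + 0.25·181/5 = 14.05; x_2* = 12 + 0.75·181/13 = 22.4423.

x_1* = 14.05, x_2* = 22.4423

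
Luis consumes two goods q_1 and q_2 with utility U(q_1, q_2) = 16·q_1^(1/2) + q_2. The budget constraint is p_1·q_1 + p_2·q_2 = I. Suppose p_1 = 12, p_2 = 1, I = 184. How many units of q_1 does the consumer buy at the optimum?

q_1* = 0.4444

MU_q_1 = 8/√q_1, MU_q_2 = 1. Tangency: 8/√q_1 = p_1/p_2.
Solve: √q_1 = 8·p_2/p_1, so q_1*(p_1,p_2) = (8·p_2/p_1)², and q_2* = (I − p_1·q_1*)/p_2.
Plugging in: q_1* = (8·1/12)² = 0.4444.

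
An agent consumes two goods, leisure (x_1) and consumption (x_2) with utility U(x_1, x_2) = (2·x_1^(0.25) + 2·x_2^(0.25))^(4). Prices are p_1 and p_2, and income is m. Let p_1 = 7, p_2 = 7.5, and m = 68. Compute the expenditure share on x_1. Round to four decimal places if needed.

share on x_1 = 0.5057

From the CES first-order condition, (x_2/x_1)^(0.75) = p_1/p_2.
Hence x_2/x_1 = (p_1/p_2)^(1/(0.75)), i.e. raised to the 4/3 power.
With the ratio pinned down, the budget gives x_1* = m/(p_1 + p_2·(x_2/x_1)) and x_2* = (x_2/x_1)·x_1*.
Numerically x_2/x_1 = 0.912114, so x_1* = 68/(7 + 7.5·0.912114) = 4.913 and x_2* = 0.912114·4.913 = 4.4812.
Expenditure on x_1: 7·4.913 = 34.3909; share = 0.5057.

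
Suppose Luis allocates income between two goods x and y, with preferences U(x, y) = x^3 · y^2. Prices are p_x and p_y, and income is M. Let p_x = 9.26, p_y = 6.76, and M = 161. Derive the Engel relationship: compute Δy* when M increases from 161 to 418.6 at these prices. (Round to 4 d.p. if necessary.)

Δy* = 15.2426

Tangency: MRS = (3/2)·y/x = p_x/p_y.
So 3·p_y·y = 2·p_x·x; combined with the budget, a share 0.6 of income goes to x.
Demand: x*(p_x,p_y,M) = 0.6·M/p_x and y* = 0.4·M/p_y.
At p_x=9.26, p_y=6.76, M=161: y* = 0.4·161/6.76 = 9.5266.
At M' = 418.6: y* = 24.7692. Change: 24.7692 − 9.5266 = 15.2426.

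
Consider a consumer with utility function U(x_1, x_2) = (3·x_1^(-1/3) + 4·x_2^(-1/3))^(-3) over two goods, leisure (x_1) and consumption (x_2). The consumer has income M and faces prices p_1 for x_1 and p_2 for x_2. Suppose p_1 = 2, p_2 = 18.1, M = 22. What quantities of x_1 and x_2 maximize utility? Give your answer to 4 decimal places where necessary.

MU_x_1 ∝ 3·x_1^(-4/3), MU_x_2 ∝ 4·x_2^(-4/3), so MRS = (3/4)·(x_2/x_1)^(4/3) = p_1/p_2.
Hence x_2/x_1 = ((4/3)·p_1/p_2)^(1/(4/3)), i.e. raised to the 0.75 power.
With the ratio pinned down, the budget gives x_1* = M/(p_1 + p_2·(x_2/x_1)) and x_2* = (x_2/x_1)·x_1*.
Numerically x_2/x_1 = 0.237803, so x_1* = 22/(2 + 18.1·0.237803) = 3.4897 and x_2* = 0.237803·3.4897 = 0.8299.

x_1* = 3.4897, x_2* = 0.8299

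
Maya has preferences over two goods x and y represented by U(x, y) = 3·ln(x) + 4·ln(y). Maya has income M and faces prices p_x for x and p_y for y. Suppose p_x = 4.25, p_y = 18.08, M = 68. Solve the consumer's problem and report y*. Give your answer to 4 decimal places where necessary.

y* = 2.1492

The MRS is (3/4)·y/x. Set MRS = p_x/p_y.
So 3·p_y·y = 4·p_x·x; combined with the budget, a share 3/7 of income goes to x.
Demand: x*(p_x,p_y,M) = 3/7·M/p_x and y* = 4/7·M/p_y.
At p_x=4.25, p_y=18.08, M=68: y* = 4/7·68/18.08 = 2.1492.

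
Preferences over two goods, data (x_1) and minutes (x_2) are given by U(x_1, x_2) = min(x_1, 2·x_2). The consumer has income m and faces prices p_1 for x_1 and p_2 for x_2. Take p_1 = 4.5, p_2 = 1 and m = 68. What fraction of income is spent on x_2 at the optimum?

share on x_2 = 0.1

With perfect complements, no substitution: consume in ratio x_1:x_2 = 2:1.
Budget: p_1·x_1 + p_2·(1/2)·x_1 = m, so (2·p_1 + p_2)·x_1 = 2·m.
Demand: x_1*(p_1,p_2,m) = 2·m/(2·p_1 + p_2), x_2* = m/(2·p_1 + p_2).
Here 2·4.5 + 1 = 10, giving x_1* = 13.6 and x_2* = 6.8.
Expenditure on x_2: 1·6.8 = 6.8; share = 0.1.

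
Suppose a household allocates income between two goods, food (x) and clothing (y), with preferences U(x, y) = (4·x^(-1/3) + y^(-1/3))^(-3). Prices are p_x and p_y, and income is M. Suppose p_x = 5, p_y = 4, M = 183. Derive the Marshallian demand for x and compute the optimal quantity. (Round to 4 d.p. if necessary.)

From the CES first-order condition, 4·(y/x)^(4/3) = p_x/p_y.
Solve for the ratio: y/x = [(1/4)·p_x/p_y]^(0.75).
With the ratio pinned down, the budget gives x* = M/(p_x + p_y·(y/x)) and y* = (y/x)·x*.
Numerically y/x = 0.417963, so x* = 183/(5 + 4·0.417963) = 27.4287.

x* = 27.4287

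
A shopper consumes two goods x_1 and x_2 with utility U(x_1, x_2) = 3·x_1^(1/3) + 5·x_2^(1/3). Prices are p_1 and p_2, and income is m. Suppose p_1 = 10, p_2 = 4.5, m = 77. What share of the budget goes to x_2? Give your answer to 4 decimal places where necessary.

With the ratio pinned down, the budget gives x_1* = m/(p_1 + p_2·(x_2/x_1)) and x_2* = (x_2/x_1)·x_1*.
Numerically x_2/x_1 = 7.127781, so x_1* = 77/(10 + 4.5·7.127781) = 1.8301 and x_2* = 7.127781·1.8301 = 13.0443.
Expenditure on x_2: 4.5·13.0443 = 58.6994; share = 0.7623.

share on x_2 = 0.7623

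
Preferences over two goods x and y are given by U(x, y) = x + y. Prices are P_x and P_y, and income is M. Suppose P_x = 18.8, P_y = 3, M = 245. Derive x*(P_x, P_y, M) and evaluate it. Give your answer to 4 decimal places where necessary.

Numerically: x* = 0, y* = 81.6667.

x* = 0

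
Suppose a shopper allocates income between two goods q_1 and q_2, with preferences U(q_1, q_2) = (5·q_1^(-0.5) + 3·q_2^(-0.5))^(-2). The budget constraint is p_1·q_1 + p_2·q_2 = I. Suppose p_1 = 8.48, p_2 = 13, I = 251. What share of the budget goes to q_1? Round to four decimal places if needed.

Numerically q_2/q_1 = 0.53506, so q_1* = 251/(8.48 + 13·0.53506) = 16.2609 and q_2* = 0.53506·16.2609 = 8.7006.
Expenditure on q_1: 8.48·16.2609 = 137.8926; share = 0.5494.

share on q_1 = 0.5494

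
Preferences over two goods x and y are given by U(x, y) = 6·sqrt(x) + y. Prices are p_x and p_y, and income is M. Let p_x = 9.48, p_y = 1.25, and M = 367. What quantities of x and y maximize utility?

Thus x* = (3·p_y/p_x)² — independent of M — with the rest of income spent on y.
Plugging in: x* = (3·1.25/9.48)² = 0.1565, y* = 292.4133.

x* = 0.1565, y* = 292.4133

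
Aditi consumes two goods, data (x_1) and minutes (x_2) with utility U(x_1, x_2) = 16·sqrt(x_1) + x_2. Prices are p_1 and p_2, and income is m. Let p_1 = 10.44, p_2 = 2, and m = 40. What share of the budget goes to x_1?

MU_x_1 = 8/√x_1, MU_x_2 = 1. Tangency: 8/√x_1 = p_1/p_2.
Solve: √x_1 = 8·p_2/p_1, so x_1*(p_1,p_2) = (8·p_2/p_1)², and x_2* = (m − p_1·x_1*)/p_2.
Plugging in: x_1* = (8·2/10.44)² = 2.3488, x_2* = 7.7395.
Expenditure on x_1: 10.44·2.3488 = 24.5211; share = 0.613.

share on x_1 = 0.613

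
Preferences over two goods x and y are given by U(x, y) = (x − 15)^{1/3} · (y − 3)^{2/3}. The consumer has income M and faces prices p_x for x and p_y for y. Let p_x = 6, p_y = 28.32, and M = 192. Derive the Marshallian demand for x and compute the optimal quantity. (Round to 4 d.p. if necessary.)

Discretionary income = 192 − 15·6 − 3·28.32 = 17.04; x* = 15 + 1/3·17.04/6 = 15.9467.

x* = 15.9467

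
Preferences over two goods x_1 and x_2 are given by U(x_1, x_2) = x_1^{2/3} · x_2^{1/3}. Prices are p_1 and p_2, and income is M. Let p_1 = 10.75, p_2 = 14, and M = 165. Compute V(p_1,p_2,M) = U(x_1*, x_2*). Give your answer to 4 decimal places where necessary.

MU_x_1/MU_x_2 = (2/3·x_2)/(1/3·x_1); tangency sets this equal to p_1/p_2.
Rearranging, p_2·x_2 = (1/2)·p_1·x_1. Substituting into the budget gives p_1·x_1·(1 + (1/2)) = M.
Demand: x_1*(p_1,p_2,M) = 2/3·M/p_1 and x_2* = 1/3·M/p_2.
At p_1=10.75, p_2=14, M=165: x_1* = 2/3·165/10.75 = 10.2326, x_2* = 3.9286.
Utility at the optimum: U(10.2326, 3.9286) = 7.4371.

V = 7.4371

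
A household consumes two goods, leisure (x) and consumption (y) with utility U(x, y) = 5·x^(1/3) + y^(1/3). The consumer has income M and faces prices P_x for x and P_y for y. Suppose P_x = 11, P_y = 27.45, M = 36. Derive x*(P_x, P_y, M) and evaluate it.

MRS = MU_x/MU_y = 5·(y/x)^(2/3). Set equal to P_x/P_y.
Solve for the ratio: y/x = [(1/5)·P_x/P_y]^(1.5).
With the ratio pinned down, the budget gives x* = M/(P_x + P_y·(y/x)) and y* = (y/x)·x*.
Numerically y/x = 0.022689, so x* = 36/(11 + 27.45·0.022689) = 3.0974.

x* = 3.0974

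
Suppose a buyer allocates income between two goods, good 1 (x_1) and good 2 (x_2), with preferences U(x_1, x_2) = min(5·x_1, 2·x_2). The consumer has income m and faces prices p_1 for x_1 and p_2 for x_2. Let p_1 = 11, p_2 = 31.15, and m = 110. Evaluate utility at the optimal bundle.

V = 6.1885

With perfect complements, no substitution: consume in ratio x_1:x_2 = 2:5.
Budget: p_1·x_1 + p_2·(5/2)·x_1 = m, so (2·p_1 + 5·p_2)·x_1 = 2·m.
Demand: x_1*(p_1,p_2,m) = 2·m/(2·p_1 + 5·p_2), x_2* = 5·m/(2·p_1 + 5·p_2).
Here 2·11 + 5·31.15 = 177.75, giving x_1* = 1.2377 and x_2* = 3.0942.
Utility at the optimum: U(1.2377, 3.0942) = 6.1885.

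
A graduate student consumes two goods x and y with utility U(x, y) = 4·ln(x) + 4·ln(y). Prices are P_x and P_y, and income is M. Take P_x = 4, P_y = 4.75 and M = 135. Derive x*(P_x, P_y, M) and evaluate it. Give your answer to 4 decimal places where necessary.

At P_x=4, P_y=4.75, M=135: x* = 0.5·135/4 = 16.875.

x* = 16.875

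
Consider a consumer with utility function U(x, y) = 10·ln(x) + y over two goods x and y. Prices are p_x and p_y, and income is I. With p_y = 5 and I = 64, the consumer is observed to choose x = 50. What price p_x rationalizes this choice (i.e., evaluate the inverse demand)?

p_x = 1

MU_x = 10/x, MU_y = 1. Tangency: 10/x = p_x/p_y.
So x*(p_x,p_y) = 10·p_y/p_x, independent of income; and y* = (I − 10·p_y)/p_y.
Set x* = 50 in the demand function and solve for p_x: p_x = 1.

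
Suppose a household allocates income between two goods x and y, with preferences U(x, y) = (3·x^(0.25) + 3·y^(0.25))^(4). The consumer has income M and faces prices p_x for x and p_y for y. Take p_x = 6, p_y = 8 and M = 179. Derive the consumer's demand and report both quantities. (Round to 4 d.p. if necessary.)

x* = 15.6313, y* = 10.6515

From the CES first-order condition, (y/x)^(0.75) = p_x/p_y.
Solve for the ratio: y/x = [p_x/p_y]^(4/3).
With the ratio pinned down, the budget gives x* = M/(p_x + p_y·(y/x)) and y* = (y/x)·x*.
Numerically y/x = 0.68142, so x* = 179/(6 + 8·0.68142) = 15.6313 and y* = 0.68142·15.6313 = 10.6515.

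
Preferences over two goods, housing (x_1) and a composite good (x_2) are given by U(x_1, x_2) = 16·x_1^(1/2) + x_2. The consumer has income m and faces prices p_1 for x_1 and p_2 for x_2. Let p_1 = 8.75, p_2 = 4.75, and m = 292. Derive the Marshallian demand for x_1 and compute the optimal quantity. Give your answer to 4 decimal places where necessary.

x_1* = 18.8604

Thus x_1* = (8·p_2/p_1)² — independent of m — with the rest of income spent on x_2.
Plugging in: x_1* = (8·4.75/8.75)² = 18.8604.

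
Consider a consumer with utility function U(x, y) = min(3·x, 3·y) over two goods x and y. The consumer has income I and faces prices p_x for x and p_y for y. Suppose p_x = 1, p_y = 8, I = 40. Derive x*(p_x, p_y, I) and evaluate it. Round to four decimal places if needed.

x* = 4.4444

Demand: x*(p_x,p_y,I) = 3·I/(3·p_x + 3·p_y), y* = 3·I/(3·p_x + 3·p_y).
Here 3·1 + 3·8 = 27, giving x* = 4.4444.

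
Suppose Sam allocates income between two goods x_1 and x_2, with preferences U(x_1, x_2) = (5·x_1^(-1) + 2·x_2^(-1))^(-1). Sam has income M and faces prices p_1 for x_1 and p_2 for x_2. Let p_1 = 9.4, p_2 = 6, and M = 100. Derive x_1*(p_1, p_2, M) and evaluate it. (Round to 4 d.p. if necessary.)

From the CES first-order condition, (5/2)·(x_2/x_1)^(2) = p_1/p_2.
Hence x_2/x_1 = ((2/5)·p_1/p_2)^(1/(2)), i.e. raised to the 0.5 power.
Substitute x_2 = (x_2/x_1)·x_1 into the budget: x_1* = M/(p_1 + p_2·(x_2/x_1)).
Numerically x_2/x_1 = 0.791623, so x_1* = 100/(9.4 + 6·0.791623) = 7.0673.

x_1* = 7.0673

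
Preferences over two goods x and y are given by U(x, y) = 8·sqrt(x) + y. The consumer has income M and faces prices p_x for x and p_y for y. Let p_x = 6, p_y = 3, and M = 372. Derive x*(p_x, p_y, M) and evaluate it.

x* = 4

Set MRS = p_x/p_y: 4·x^(−1/2) = p_x/p_y.
Thus x* = (4·p_y/p_x)² — independent of M — with the rest of income spent on y.
Plugging in: x* = (4·3/6)² = 4.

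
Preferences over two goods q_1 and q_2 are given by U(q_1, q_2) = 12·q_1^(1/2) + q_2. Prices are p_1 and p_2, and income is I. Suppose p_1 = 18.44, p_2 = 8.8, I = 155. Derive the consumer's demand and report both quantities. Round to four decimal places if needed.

q_1* = 8.1987, q_2* = 0.4336

MU_q_1 = 6/√q_1, MU_q_2 = 1. Tangency: 6/√q_1 = p_1/p_2.
Thus q_1* = (6·p_2/p_1)² — independent of I — with the rest of income spent on q_2.
Plugging in: q_1* = (6·8.8/18.44)² = 8.1987, q_2* = 0.4336.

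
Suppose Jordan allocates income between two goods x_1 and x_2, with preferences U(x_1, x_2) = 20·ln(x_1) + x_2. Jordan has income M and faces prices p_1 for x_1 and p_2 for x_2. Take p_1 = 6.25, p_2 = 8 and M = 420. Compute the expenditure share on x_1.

So x_1*(p_1,p_2) = 20·p_2/p_1, independent of income; and x_2* = (M − 20·p_2)/p_2.
At the given prices: x_1* = 20·8/6.25 = 25.6, and x_2* = 32.5.
Expenditure on x_1: 6.25·25.6 = 160; share = 0.381.

share on x_1 = 0.381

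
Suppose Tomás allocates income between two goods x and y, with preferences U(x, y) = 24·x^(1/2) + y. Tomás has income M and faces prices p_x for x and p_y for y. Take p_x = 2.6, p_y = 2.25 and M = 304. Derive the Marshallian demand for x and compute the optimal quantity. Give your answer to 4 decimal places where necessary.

x* = 107.8402

Set MRS = p_x/p_y: 12·x^(−1/2) = p_x/p_y.
Thus x* = (12·p_y/p_x)² — independent of M — with the rest of income spent on y.
Plugging in: x* = (12·2.25/2.6)² = 107.8402.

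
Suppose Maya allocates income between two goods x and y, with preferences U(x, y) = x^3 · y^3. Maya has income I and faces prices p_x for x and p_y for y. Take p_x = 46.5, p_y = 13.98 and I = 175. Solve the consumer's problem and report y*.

Tangency: MRS = y/x = p_x/p_y.
Rearranging, p_y·y = p_x·x. Substituting into the budget gives p_x·x·(1 + 1) = I.
Demand: x*(p_x,p_y,I) = 0.5·I/p_x and y* = 0.5·I/p_y.
At p_x=46.5, p_y=13.98, I=175: y* = 0.5·175/13.98 = 6.2589.

y* = 6.2589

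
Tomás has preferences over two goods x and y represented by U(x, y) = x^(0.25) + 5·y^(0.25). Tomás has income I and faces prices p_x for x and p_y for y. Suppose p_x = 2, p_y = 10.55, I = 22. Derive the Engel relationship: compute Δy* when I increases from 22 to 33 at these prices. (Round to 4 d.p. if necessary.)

MU_x ∝ x^(-0.75), MU_y ∝ 5·y^(-0.75), so MRS = (1/5)·(y/x)^(0.75) = p_x/p_y.
Solve for the ratio: y/x = [5·p_x/p_y]^(4/3).
Substitute y = (y/x)·x into the budget: x* = I/(p_x + p_y·(y/x)).
Numerically y/x = 0.931101, so x* = 22/(2 + 10.55·0.931101) = 1.8608 and y* = 0.931101·1.8608 = 1.7326.
At I' = 33: y* = 2.5988. Change: 2.5988 − 1.7326 = 0.8663.

Δy* = 0.8663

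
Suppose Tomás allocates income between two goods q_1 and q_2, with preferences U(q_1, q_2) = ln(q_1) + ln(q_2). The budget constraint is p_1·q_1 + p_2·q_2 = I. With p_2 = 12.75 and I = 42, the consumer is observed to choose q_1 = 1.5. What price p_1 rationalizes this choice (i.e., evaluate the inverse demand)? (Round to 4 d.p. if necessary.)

p_1 = 14

Tangency: MRS = q_2/q_1 = p_1/p_2.
Rearranging, p_2·q_2 = p_1·q_1. Substituting into the budget gives p_1·q_1·(1 + 1) = I.
Demand: q_1*(p_1,p_2,I) = 0.5·I/p_1 and q_2* = 0.5·I/p_2.
Set q_1* = 1.5 in the demand function and solve for p_1: p_1 = 14.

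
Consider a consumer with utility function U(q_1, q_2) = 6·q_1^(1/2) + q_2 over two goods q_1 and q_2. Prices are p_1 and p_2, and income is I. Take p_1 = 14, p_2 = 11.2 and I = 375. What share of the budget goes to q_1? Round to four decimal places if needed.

share on q_1 = 0.215

Utility is quasi-linear in q_2; the FOC for q_1 is 3/√q_1 = p_1/p_2.
Solve: √q_1 = 3·p_2/p_1, so q_1*(p_1,p_2) = (3·p_2/p_1)², and q_2* = (I − p_1·q_1*)/p_2.
Plugging in: q_1* = (3·11.2/14)² = 5.76, q_2* = 26.2821.
Expenditure on q_1: 14·5.76 = 80.64; share = 0.215.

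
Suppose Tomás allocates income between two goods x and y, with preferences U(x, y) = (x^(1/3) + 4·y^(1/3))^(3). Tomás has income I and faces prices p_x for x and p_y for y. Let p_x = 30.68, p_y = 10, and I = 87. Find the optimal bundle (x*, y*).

x* = 0.1889, y* = 8.1205

From the CES first-order condition, (1/4)·(y/x)^(2/3) = p_x/p_y.
Hence y/x = (4·p_x/p_y)^(1/(2/3)), i.e. raised to the 1.5 power.
With the ratio pinned down, the budget gives x* = I/(p_x + p_y·(y/x)) and y* = (y/x)·x*.
Numerically y/x = 42.990552, so x* = 87/(30.68 + 10·42.990552) = 0.1889 and y* = 42.990552·0.1889 = 8.1205.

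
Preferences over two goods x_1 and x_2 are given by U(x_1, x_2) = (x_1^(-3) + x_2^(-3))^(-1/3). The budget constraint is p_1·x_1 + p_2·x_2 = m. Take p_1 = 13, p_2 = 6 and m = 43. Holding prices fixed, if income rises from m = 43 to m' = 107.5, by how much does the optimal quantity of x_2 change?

MRS = MU_x_1/MU_x_2 = (x_2/x_1)^(4). Set equal to p_1/p_2.
Solve for the ratio: x_2/x_1 = [p_1/p_2]^(0.25).
With the ratio pinned down, the budget gives x_1* = m/(p_1 + p_2·(x_2/x_1)) and x_2* = (x_2/x_1)·x_1*.
Numerically x_2/x_1 = 1.213244, so x_1* = 43/(13 + 6·1.213244) = 2.1204 and x_2* = 1.213244·2.1204 = 2.5725.
At m' = 107.5: x_2* = 6.4313. Change: 6.4313 − 2.5725 = 3.8588.

Δx_2* = 3.8588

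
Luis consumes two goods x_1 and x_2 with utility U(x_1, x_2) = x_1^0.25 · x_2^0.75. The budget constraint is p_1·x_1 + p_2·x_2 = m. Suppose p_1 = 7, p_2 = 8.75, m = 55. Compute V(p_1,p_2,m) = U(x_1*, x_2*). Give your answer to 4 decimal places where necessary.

V = 3.7876

At p_1=7, p_2=8.75, m=55: x_1* = 0.25·55/7 = 1.9643, x_2* = 4.7143.
Utility at the optimum: U(1.9643, 4.7143) = 3.7876.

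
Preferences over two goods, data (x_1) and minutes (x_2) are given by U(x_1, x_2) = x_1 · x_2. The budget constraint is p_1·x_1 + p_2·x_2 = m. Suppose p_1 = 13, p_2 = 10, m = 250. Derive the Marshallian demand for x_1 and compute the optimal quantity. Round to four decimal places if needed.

MU_x_1/MU_x_2 = (x_2)/(x_1); tangency sets this equal to p_1/p_2.
So p_2·x_2 = p_1·x_1; combined with the budget, a share 0.5 of income goes to x_1.
Demand: x_1*(p_1,p_2,m) = 0.5·m/p_1 and x_2* = 0.5·m/p_2.
At p_1=13, p_2=10, m=250: x_1* = 0.5·250/13 = 9.6154.

x_1* = 9.6154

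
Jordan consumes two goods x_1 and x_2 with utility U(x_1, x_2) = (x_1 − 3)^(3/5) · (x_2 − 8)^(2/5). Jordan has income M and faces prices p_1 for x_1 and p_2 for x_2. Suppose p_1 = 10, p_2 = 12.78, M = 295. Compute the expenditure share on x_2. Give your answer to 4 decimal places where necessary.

share on x_2 = 0.5673

This is Cobb-Douglas in (x_1−3, x_2−8): tangency gives 0.6·p_2·(x_2−8) = 0.4·p_1·(x_1−3).
Substituting into the budget: x_1* = 3 + 0.6·(M − 3·p_1 − 8·p_2)/p_1, and x_2* = 8 + 0.4·(…)/p_2.
Discretionary income = 295 − 3·10 − 8·12.78 = 162.76; x_1* = 3 + 0.6·162.76/10 = 12.7656; x_2* = 8 + 0.4·162.76/12.78 = 13.0942.
Expenditure on x_2: 12.78·13.0942 = 167.344; share = 0.5673.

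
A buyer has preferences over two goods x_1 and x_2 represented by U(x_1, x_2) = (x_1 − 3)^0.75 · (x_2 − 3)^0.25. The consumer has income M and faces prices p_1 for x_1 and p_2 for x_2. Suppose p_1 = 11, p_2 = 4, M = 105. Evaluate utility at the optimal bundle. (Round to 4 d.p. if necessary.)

V = 4.0029

Let x_1' = x_1−3, x_2' = x_2−3. MRS = 3·x_2'/x_1' = p_1/p_2.
After buying the subsistence bundle (3, 3), a share 0.75 of the remaining income goes to x_1: x_1* = 3 + 0.75·(M − 3p_1 − 3p_2)/p_1.
Discretionary income = 105 − 3·11 − 3·4 = 60; x_1* = 3 + 0.75·60/11 = 7.0909; x_2* = 3 + 0.25·60/4 = 6.75.
Utility at the optimum: U(7.0909, 6.75) = 4.0029.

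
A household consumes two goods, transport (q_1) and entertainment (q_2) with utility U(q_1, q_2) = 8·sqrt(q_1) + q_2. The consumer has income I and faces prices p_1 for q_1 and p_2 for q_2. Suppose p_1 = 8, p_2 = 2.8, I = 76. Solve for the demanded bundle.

Set MRS = p_1/p_2: 4·q_1^(−1/2) = p_1/p_2.
Thus q_1* = (4·p_2/p_1)² — independent of I — with the rest of income spent on q_2.
Plugging in: q_1* = (4·2.8/8)² = 1.96, q_2* = 21.5429.

q_1* = 1.96, q_2* = 21.5429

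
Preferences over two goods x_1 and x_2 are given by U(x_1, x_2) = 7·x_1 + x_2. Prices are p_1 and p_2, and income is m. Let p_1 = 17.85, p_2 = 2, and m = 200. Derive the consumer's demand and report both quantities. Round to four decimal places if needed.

x_1* = 0, x_2* = 100

Perfect substitutes: compare marginal utility per dollar. 7/p_1 vs 1/p_2 → 0.3922 vs 0.5.
x_2 gives more utility per dollar, so spend all income on x_2: x_2* = m/p_2, x_1* = 0.
Numerically: x_1* = 0, x_2* = 100.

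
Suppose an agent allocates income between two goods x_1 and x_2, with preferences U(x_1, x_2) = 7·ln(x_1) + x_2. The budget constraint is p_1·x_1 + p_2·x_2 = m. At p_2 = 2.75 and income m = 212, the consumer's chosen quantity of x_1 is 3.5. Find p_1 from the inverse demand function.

p_1 = 5.5

MU_x_1 = 7/x_1, MU_x_2 = 1. Tangency: 7/x_1 = p_1/p_2.
So x_1*(p_1,p_2) = 7·p_2/p_1, independent of income; and x_2* = (m − 7·p_2)/p_2.
Set x_1* = 3.5 in the demand function and solve for p_1: p_1 = 5.5.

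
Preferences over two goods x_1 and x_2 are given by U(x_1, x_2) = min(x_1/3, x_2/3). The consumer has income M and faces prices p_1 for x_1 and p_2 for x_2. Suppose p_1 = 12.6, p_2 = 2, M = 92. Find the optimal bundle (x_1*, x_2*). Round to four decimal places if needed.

Here 3·12.6 + 3·2 = 43.8, giving x_1* = 6.3014 and x_2* = 6.3014.

x_1* = 6.3014, x_2* = 6.3014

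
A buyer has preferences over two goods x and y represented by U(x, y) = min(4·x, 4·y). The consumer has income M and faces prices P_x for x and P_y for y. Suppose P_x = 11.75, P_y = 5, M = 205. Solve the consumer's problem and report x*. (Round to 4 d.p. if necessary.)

With perfect complements, no substitution: consume in ratio x:y = 4:4.
Budget: P_x·x + P_y·x = M, so (4·P_x + 4·P_y)·x = 4·M.
Demand: x*(P_x,P_y,M) = 4·M/(4·P_x + 4·P_y), y* = 4·M/(4·P_x + 4·P_y).
Here 4·11.75 + 4·5 = 67, giving x* = 12.2388.

x* = 12.2388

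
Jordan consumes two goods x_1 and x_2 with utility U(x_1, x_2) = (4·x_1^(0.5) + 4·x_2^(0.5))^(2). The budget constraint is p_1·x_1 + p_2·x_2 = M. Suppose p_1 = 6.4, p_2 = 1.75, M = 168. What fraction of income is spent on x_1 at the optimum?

From the CES first-order condition, (x_2/x_1)^(0.5) = p_1/p_2.
Solve for the ratio: x_2/x_1 = [p_1/p_2]^(2).
With the ratio pinned down, the budget gives x_1* = M/(p_1 + p_2·(x_2/x_1)) and x_2* = (x_2/x_1)·x_1*.
Numerically x_2/x_1 = 13.374694, so x_1* = 168/(6.4 + 1.75·13.374694) = 5.6365 and x_2* = 13.374694·5.6365 = 75.3865.
Expenditure on x_1: 6.4·5.6365 = 36.0736; share = 0.2147.

share on x_1 = 0.2147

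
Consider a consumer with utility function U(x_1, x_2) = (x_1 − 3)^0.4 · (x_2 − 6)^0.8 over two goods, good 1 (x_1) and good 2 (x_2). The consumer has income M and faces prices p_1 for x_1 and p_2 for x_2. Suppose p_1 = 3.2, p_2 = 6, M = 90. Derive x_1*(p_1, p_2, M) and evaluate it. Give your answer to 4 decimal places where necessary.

x_1* = 7.625

This is Cobb-Douglas in (x_1−3, x_2−6): tangency gives 0.4·p_2·(x_2−6) = 0.8·p_1·(x_1−3).
Substituting into the budget: x_1* = 3 + 1/3·(M − 3·p_1 − 6·p_2)/p_1, and x_2* = 6 + 2/3·(…)/p_2.
Discretionary income = 90 − 3·3.2 − 6·6 = 44.4; x_1* = 3 + 1/3·44.4/3.2 = 7.625.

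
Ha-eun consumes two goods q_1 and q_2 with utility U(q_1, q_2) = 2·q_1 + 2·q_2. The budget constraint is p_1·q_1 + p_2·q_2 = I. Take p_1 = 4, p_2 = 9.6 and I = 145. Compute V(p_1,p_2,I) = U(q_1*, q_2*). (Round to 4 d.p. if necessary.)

V = 72.5

Linear utility — the consumer picks whichever good has higher MU/price: 2/4 = 0.5 vs 2/9.6 = 0.2083.
q_1 gives more utility per dollar, so spend all income on q_1: q_1* = I/p_1, q_2* = 0.
Numerically: q_1* = 36.25, q_2* = 0.
Utility at the optimum: U(36.25, 0) = 72.5.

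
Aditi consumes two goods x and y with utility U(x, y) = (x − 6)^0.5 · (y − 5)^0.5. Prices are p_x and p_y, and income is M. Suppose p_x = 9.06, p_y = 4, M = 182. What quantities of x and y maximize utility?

x* = 11.9404, y* = 18.455

This is Cobb-Douglas in (x−6, y−5): tangency gives 0.5·p_y·(y−5) = 0.5·p_x·(x−6).
After buying the subsistence bundle (6, 5), a share 0.5 of the remaining income goes to x: x* = 6 + 0.5·(M − 6p_x − 5p_y)/p_x.
Discretionary income = 182 − 6·9.06 − 5·4 = 107.64; x* = 6 + 0.5·107.64/9.06 = 11.9404; y* = 5 + 0.5·107.64/4 = 18.455.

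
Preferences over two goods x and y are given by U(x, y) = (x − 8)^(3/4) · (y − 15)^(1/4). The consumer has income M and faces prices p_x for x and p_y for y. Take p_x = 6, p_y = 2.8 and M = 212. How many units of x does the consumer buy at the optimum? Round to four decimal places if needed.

MRS = 3·(y−15)/(x−8). Tangency with p_x/p_y gives y−15 = (1/3)·(p_x/p_y)·(x−8).
After buying the subsistence bundle (8, 15), a share 0.75 of the remaining income goes to x: x* = 8 + 0.75·(M − 8p_x − 15p_y)/p_x.
Discretionary income = 212 − 8·6 − 15·2.8 = 122; x* = 8 + 0.75·122/6 = 23.25.

x* = 23.25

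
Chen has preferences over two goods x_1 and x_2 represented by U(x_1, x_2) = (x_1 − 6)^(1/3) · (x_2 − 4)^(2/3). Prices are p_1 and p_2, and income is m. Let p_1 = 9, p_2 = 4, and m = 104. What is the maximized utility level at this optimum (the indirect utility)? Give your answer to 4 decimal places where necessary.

V = 3.4323

Discretionary income = 104 − 6·9 − 4·4 = 34; x_1* = 6 + 1/3·34/9 = 7.2593; x_2* = 4 + 2/3·34/4 = 9.6667.
Utility at the optimum: U(7.2593, 9.6667) = 3.4323.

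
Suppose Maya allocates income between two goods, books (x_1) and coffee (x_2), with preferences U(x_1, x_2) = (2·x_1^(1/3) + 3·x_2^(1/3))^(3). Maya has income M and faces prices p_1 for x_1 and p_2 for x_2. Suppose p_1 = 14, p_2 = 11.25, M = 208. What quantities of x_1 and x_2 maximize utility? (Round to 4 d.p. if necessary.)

MU_x_1 ∝ 2·x_1^(-2/3), MU_x_2 ∝ 3·x_2^(-2/3), so MRS = (2/3)·(x_2/x_1)^(2/3) = p_1/p_2.
Hence x_2/x_1 = ((3/2)·p_1/p_2)^(1/(2/3)), i.e. raised to the 1.5 power.
Substitute x_2 = (x_2/x_1)·x_1 into the budget: x_1* = M/(p_1 + p_2·(x_2/x_1)).
Numerically x_2/x_1 = 2.550352, so x_1* = 208/(14 + 11.25·2.550352) = 4.8722 and x_2* = 2.550352·4.8722 = 12.4257.

x_1* = 4.8722, x_2* = 12.4257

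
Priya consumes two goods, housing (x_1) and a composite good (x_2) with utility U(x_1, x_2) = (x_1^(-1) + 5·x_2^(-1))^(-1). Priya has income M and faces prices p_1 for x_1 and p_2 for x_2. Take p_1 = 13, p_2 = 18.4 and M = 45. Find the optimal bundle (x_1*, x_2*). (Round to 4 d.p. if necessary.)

MU_x_1 ∝ x_1^(-2), MU_x_2 ∝ 5·x_2^(-2), so MRS = (1/5)·(x_2/x_1)^(2) = p_1/p_2.
Hence x_2/x_1 = (5·p_1/p_2)^(1/(2)), i.e. raised to the 0.5 power.
Substitute x_2 = (x_2/x_1)·x_1 into the budget: x_1* = M/(p_1 + p_2·(x_2/x_1)).
Numerically x_2/x_1 = 1.879524, so x_1* = 45/(13 + 18.4·1.879524) = 0.9457 and x_2* = 1.879524·0.9457 = 1.7775.

x_1* = 0.9457, x_2* = 1.7775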